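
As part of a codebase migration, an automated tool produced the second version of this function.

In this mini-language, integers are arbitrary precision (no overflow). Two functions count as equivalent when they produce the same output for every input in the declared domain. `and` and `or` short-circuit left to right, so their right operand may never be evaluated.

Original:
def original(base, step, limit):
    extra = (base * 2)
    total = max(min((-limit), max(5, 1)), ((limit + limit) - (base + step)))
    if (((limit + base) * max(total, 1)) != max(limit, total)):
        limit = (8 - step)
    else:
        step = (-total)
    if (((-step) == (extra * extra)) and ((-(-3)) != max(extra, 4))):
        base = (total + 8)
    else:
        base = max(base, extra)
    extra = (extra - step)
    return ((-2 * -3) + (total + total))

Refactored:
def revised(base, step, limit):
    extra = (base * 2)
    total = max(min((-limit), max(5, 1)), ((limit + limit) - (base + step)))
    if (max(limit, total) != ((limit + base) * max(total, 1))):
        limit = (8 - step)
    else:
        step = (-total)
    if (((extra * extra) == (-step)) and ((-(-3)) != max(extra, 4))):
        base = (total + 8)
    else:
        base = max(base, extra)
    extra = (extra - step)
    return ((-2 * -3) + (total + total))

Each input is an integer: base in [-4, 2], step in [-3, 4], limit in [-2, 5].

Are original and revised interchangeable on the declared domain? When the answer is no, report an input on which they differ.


This is a faithful refactor — same computation, different form, but the computed results match everywhere.
As a probe, take base=0, step=-3, limit=4: original runs extra=0, then total=11, then (((limit + base) * max(total, 1)) != max(limit, total)) is true, then limit=11, then (((-step) == (extra * extra)) and ((-(-3)) != max(extra, 4))) is false, then base=0, then extra=3, then returns 28; revised runs extra=0, then total=11, then (max(limit, total) != ((limit + base) * max(total, 1))) is true, then limit=11, then (((extra * extra) == (-step)) and ((-(-3)) != max(extra, 4))) is false, then base=0, then extra=3, then returns 28; both end at 28.
Across all 448 domain points the two functions coincide.
verdict: equivalent


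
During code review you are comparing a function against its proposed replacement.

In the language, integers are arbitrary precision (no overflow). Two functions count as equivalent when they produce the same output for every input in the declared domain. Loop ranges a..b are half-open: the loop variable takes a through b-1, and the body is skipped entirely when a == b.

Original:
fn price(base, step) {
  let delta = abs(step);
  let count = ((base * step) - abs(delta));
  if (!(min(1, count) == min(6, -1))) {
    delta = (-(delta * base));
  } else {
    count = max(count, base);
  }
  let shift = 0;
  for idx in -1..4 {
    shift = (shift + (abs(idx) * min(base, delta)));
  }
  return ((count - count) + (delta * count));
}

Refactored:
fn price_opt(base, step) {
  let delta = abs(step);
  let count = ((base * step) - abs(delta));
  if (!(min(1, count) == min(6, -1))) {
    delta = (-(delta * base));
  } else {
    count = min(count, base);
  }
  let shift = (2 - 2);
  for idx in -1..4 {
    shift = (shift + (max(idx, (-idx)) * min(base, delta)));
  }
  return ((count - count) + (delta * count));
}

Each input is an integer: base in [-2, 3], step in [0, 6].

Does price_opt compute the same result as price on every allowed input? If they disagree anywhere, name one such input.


At base=0, step=1: price gives 0, price_opt gives -1.
verdict: not equivalent; witness: base=0, step=1


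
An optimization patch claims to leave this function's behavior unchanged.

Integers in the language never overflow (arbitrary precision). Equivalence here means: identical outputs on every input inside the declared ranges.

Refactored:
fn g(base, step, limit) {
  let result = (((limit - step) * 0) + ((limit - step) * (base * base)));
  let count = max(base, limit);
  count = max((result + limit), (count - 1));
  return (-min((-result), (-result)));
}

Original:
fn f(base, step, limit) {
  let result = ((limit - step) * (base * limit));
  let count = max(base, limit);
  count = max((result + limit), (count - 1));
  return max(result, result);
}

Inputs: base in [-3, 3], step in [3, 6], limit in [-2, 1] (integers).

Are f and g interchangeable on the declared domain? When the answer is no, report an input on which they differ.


There is a counterexample at base=-3, step=3, limit=-2: -30 on one side, -45 on the other.
f: result=-30, then count=-2, then count=-3, then returns -30
g: result=-45, then count=-2, then count=-3, then returns -45
verdict: not equivalent; witness: base=-3, step=3, limit=-2


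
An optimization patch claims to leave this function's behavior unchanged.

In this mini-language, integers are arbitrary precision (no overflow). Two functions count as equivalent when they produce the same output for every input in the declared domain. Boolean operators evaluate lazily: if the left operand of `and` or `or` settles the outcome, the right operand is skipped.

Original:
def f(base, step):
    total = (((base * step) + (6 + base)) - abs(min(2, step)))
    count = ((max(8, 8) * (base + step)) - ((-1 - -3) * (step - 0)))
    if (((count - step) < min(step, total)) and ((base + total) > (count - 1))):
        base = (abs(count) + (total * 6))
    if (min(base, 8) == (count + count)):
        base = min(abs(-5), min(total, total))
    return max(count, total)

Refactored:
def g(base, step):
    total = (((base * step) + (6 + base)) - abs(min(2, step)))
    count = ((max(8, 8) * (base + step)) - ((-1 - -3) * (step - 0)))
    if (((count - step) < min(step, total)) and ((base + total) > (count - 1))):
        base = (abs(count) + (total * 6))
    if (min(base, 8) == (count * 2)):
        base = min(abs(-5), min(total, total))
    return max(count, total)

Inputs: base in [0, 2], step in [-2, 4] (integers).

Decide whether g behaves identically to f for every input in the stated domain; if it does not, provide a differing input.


Changes here: constant usage differs; and arithmetic usage differs; the full 21-point sweep finds no disagreement.
verdict: equivalent


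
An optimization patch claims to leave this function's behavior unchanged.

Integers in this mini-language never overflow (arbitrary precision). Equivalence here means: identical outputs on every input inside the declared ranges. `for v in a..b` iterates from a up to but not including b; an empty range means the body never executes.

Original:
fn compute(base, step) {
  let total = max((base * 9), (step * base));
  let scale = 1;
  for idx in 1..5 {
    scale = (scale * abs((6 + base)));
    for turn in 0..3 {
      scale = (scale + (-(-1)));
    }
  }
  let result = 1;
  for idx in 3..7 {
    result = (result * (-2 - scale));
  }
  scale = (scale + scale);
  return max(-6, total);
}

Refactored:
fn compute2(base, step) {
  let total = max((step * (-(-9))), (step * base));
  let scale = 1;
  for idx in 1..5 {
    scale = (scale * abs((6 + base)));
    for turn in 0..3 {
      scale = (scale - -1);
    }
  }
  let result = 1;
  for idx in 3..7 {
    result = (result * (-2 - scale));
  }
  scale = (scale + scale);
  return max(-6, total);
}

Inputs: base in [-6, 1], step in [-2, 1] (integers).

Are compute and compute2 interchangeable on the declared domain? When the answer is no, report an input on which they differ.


Take base=-6, step=1.
compute: total=-6, then scale=1, then (idx=1), then scale=0, then (turn=0), then scale=1, then (turn=1), then scale=2, then (turn=2), then scale=3, then (idx=2), then scale=0, then (turn=0), then scale=1, then (turn=1), then scale=2, then (turn=2), then scale=3, then (idx=3), then scale=0, then (turn=0), then scale=1, then (turn=1), then scale=2, then (turn=2), then scale=3, then (idx=4), then scale=0, then (turn=0), then scale=1, then (turn=1), then scale=2, then (turn=2), then scale=3, then result=1, then (idx=3), then result=-5, then (idx=4), then result=25, then (idx=5), then result=-125, then (idx=6), then result=625, then scale=6, then returns -6
compute2: total=9, then scale=1, then (idx=1), then scale=0, then (turn=0), then scale=1, then (turn=1), then scale=2, then (turn=2), then scale=3, then (idx=2), then scale=0, then (turn=0), then scale=1, then (turn=1), then scale=2, then (turn=2), then scale=3, then (idx=3), then scale=0, then (turn=0), then scale=1, then (turn=1), then scale=2, then (turn=2), then scale=3, then (idx=4), then scale=0, then (turn=0), then scale=1, then (turn=1), then scale=2, then (turn=2), then scale=3, then result=1, then (idx=3), then result=-5, then (idx=4), then result=25, then (idx=5), then result=-125, then (idx=6), then result=625, then scale=6, then returns 9
-6 != 9, so the rewrite changes behavior.
verdict: not equivalent; witness: base=-6, step=1


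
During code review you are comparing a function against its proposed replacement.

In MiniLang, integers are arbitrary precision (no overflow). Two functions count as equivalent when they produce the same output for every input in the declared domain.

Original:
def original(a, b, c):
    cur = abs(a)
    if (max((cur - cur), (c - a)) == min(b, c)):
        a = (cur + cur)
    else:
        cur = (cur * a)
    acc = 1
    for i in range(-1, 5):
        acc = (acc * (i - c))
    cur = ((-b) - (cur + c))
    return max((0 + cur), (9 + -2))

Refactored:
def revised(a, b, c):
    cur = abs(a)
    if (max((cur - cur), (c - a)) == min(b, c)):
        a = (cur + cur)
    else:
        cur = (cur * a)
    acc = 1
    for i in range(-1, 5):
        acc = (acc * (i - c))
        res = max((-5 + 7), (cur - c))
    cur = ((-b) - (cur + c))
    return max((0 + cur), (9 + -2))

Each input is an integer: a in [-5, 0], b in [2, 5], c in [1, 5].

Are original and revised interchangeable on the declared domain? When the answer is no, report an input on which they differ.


Behavior is preserved: although constant usage differs, arithmetic usage differs, min/max/abs usage differs, local variable names differ, statement counts differ, the outputs never diverge.
As a probe, take a=-3, b=4, c=2: original runs cur=3, then (max((cur - cur), (c - a)) == min(b, c)) is false, then cur=-9, then acc=1, then (i=-1), then acc=-3, then (i=0), then acc=6, then (i=1), then acc=-6, then (i=2), then acc=0, then (i=3), then acc=0, then (i=4), then acc=0, then cur=3, then returns 7; revised runs cur=3, then (max((cur - cur), (c - a)) == min(b, c)) is false, then cur=-9, then acc=1, then (i=-1), then acc=-3, then res=2, then (i=0), then acc=6, then res=2, then (i=1), then acc=-6, then res=2, then (i=2), then acc=0, then res=2, then (i=3), then acc=0, then res=2, then (i=4), then acc=0, then res=2, then cur=3, then returns 7; both end at 7.
An exhaustive pass over the 120 declared inputs shows identical outputs.
verdict: equivalent


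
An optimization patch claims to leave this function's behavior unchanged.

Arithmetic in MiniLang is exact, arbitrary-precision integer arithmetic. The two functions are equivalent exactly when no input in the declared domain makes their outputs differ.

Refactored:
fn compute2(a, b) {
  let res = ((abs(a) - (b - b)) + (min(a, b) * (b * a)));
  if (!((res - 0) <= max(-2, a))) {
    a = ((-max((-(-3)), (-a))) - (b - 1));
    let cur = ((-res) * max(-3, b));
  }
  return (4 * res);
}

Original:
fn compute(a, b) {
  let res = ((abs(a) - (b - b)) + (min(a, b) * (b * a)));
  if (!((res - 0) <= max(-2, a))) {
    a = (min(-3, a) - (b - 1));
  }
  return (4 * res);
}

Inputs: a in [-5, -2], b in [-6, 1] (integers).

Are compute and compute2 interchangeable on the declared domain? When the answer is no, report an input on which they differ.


Although constant usage differs; and statement counts differ; and local variable names differ; and min/max/abs usage differs; and arithmetic usage differs, 32/32 inputs agree.
verdict: equivalent


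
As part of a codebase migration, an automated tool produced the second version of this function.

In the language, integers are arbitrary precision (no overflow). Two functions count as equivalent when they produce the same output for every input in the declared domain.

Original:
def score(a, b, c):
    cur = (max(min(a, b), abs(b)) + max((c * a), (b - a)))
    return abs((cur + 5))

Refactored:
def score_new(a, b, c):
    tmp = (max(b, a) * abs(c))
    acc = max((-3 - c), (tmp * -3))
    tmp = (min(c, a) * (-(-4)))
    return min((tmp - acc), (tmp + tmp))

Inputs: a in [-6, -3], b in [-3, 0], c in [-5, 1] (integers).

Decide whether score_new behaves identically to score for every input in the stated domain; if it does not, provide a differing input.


The rewrite breaks on a=-6, b=-3, c=-5, where the results are 38 and -69.
score: cur=33, then returns 38
score_new: tmp=-15, then acc=45, then tmp=-24, then returns -69
verdict: not equivalent; witness: a=-6, b=-3, c=-5


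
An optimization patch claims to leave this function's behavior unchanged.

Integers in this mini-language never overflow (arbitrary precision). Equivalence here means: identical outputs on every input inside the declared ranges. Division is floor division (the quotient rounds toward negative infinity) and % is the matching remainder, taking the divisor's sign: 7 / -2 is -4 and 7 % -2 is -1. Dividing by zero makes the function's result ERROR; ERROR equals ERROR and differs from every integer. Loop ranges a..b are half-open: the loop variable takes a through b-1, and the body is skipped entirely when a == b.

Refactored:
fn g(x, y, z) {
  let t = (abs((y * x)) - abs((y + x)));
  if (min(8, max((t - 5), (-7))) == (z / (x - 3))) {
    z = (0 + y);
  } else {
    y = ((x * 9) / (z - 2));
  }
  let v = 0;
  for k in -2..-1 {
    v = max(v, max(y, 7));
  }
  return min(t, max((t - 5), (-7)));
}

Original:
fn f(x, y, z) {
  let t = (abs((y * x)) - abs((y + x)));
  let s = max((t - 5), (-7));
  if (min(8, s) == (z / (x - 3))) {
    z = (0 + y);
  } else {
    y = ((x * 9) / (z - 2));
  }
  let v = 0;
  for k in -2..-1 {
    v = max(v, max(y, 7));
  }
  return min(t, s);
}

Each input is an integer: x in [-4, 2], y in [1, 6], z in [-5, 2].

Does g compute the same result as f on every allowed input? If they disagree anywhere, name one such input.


Although min/max/abs usage differs; statement counts differ; constant usage differs; local variable names differ; arithmetic usage differs, 336/336 inputs agree.
verdict: equivalent


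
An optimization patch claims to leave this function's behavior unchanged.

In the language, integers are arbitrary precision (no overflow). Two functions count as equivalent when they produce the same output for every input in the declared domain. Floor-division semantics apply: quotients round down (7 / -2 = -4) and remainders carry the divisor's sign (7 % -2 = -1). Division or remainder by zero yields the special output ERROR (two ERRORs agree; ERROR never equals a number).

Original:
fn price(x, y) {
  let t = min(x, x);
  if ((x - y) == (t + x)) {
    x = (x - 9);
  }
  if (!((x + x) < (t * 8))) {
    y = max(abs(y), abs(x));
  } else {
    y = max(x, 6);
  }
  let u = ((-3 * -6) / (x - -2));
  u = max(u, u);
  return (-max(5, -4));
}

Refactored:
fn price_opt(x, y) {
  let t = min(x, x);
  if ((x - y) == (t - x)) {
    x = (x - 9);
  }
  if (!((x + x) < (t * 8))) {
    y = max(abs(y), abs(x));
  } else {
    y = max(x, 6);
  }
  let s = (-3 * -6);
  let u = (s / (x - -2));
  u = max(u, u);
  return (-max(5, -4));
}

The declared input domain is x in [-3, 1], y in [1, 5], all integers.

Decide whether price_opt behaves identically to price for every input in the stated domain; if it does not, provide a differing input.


There is a counterexample at x=-2, y=2: -5 on one side, ERROR on the other.
price: t=-2, then ((x - y) == (t + x)) is true, then x=-11, then (!((x + x) < (t * 8))) is false, then y=6, then u=-2, then u=-2, then returns -5
price_opt: t=-2, then ((x - y) == (t - x)) is false, then (!((x + x) < (t * 8))) is true, then y=2, then s=18, then a zero divisor aborts: ERROR
verdict: not equivalent; witness: x=-2, y=2


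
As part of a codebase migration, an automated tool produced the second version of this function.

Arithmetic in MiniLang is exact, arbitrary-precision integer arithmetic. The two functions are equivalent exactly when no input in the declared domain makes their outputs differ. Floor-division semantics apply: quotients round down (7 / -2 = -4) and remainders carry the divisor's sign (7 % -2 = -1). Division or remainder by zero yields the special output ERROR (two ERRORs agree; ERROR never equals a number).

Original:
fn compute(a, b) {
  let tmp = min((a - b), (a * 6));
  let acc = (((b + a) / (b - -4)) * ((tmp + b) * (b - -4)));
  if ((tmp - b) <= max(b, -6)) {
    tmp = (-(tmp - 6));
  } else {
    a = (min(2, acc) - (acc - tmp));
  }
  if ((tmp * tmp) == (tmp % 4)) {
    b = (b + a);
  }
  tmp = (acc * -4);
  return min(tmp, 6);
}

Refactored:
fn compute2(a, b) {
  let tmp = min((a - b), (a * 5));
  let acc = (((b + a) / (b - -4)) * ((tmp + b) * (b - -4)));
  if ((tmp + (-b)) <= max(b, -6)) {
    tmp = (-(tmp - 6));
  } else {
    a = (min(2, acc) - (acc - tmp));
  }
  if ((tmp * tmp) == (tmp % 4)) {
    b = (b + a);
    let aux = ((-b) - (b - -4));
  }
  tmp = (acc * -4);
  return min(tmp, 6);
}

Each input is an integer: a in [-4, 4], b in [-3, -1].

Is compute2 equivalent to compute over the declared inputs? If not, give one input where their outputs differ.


a=-4, b=-3 yields -756 from compute but -644 from compute2.
verdict: not equivalent; witness: a=-4, b=-3


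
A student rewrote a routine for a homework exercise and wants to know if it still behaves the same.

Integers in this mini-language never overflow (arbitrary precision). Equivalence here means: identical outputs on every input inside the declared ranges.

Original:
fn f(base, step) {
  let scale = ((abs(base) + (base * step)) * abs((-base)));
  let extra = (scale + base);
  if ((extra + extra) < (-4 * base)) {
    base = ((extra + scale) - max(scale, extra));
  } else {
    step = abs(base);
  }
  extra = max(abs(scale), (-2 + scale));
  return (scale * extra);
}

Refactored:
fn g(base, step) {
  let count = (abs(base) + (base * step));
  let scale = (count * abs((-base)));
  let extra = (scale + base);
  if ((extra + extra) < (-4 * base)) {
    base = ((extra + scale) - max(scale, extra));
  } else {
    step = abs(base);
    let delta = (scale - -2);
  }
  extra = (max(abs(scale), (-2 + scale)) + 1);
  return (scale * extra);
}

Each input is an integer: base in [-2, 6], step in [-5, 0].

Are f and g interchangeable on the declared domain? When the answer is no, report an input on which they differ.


Not equivalent: base=-2, step=-5 separates them (576 vs 600).
f: scale = 24; extra = 22; ((extra + extra) < (-4 * base)) -> false; step = 2; extra = 24; return 576
g: count = 12; scale = 24; extra = 22; ((extra + extra) < (-4 * base)) -> false; step = 2; delta = 26; extra = 25; return 600
verdict: not equivalent; witness: base=-2, step=-5


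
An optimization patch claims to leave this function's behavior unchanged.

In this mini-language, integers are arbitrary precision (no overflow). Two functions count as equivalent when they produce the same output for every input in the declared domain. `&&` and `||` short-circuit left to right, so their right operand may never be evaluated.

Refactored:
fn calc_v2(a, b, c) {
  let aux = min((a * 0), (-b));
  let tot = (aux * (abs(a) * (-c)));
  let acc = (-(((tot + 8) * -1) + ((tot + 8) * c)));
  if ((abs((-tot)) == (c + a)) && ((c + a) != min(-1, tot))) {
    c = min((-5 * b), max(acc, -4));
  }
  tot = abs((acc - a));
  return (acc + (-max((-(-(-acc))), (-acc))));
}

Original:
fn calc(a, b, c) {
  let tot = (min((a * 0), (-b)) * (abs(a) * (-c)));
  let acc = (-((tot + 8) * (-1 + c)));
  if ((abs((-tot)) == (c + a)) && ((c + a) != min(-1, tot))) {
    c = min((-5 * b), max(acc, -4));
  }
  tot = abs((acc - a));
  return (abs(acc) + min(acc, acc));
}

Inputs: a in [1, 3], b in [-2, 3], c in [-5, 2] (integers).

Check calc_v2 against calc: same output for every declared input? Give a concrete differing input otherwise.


Input a=1, b=-2, c=2: 0 from calc versus -16 from calc_v2.
verdict: not equivalent; witness: a=1, b=-2, c=2


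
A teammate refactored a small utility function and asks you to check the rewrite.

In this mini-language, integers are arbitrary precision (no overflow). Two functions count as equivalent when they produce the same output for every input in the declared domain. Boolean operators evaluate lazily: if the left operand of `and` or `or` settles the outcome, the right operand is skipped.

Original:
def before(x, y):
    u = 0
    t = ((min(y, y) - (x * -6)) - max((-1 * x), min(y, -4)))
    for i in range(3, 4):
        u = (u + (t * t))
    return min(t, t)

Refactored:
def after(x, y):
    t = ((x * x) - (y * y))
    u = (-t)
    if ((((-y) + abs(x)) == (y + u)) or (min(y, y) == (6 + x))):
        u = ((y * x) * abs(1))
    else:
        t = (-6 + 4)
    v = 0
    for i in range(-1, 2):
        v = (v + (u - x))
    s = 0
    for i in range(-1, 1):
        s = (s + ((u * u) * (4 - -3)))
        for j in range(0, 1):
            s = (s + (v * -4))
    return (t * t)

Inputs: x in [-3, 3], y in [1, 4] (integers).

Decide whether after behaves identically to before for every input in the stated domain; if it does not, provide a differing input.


Try x=-3, y=1.
before: u=0, then t=-20, then (i=3), then u=400, then returns -20
after: t=8, then u=-8, then ((((-y) + abs(x)) == (y + u)) or (min(y, y) == (6 + x))) is false, then t=-2, then v=0, then (i=-1), then v=-5, then (i=0), then v=-10, then (i=1), then v=-15, then s=0, then (i=-1), then s=448, then (j=0), then s=508, then (i=0), then s=956, then (j=0), then s=1016, then returns 4
-20 and 4 differ, so these are not the same function on this domain.
verdict: not equivalent; witness: x=-3, y=1


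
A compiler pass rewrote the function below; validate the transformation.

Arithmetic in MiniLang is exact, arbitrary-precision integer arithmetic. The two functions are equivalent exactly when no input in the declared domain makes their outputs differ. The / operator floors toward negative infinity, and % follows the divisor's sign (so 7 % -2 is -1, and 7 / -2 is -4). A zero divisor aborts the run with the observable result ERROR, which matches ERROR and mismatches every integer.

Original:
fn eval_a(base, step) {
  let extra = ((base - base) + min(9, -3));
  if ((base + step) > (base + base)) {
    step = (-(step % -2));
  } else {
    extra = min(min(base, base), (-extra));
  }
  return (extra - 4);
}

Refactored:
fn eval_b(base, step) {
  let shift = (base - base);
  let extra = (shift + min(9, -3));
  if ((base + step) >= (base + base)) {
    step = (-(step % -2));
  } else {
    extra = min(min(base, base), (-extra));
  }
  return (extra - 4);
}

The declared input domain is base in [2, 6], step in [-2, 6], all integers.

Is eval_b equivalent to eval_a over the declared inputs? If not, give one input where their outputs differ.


Take base=2, step=2.
eval_a: extra=-3, then ((base + step) > (base + base)) is false, then extra=2, then returns -2
eval_b: shift=0, then extra=-3, then ((base + step) >= (base + base)) is true, then step=0, then returns -7
-2 != -7, so the rewrite changes behavior.
verdict: not equivalent; witness: base=2, step=2


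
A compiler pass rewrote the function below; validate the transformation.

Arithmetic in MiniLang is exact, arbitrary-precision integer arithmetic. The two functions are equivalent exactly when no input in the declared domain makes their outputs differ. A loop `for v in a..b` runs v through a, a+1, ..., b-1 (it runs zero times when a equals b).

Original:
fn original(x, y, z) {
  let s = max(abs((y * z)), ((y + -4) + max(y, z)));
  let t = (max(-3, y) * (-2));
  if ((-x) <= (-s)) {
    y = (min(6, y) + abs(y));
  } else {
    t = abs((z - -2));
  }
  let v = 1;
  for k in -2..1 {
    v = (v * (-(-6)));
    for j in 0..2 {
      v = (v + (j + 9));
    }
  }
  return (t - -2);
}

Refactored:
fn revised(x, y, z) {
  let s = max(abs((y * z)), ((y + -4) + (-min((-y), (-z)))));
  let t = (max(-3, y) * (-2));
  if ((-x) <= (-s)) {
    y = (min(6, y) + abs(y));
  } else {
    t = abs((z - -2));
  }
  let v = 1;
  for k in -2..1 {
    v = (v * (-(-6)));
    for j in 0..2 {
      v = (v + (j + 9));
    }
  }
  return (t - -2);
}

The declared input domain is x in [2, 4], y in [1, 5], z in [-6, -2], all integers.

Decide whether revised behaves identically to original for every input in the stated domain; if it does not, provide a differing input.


Although min/max/abs usage differs, 75/75 inputs agree.
verdict: equivalent


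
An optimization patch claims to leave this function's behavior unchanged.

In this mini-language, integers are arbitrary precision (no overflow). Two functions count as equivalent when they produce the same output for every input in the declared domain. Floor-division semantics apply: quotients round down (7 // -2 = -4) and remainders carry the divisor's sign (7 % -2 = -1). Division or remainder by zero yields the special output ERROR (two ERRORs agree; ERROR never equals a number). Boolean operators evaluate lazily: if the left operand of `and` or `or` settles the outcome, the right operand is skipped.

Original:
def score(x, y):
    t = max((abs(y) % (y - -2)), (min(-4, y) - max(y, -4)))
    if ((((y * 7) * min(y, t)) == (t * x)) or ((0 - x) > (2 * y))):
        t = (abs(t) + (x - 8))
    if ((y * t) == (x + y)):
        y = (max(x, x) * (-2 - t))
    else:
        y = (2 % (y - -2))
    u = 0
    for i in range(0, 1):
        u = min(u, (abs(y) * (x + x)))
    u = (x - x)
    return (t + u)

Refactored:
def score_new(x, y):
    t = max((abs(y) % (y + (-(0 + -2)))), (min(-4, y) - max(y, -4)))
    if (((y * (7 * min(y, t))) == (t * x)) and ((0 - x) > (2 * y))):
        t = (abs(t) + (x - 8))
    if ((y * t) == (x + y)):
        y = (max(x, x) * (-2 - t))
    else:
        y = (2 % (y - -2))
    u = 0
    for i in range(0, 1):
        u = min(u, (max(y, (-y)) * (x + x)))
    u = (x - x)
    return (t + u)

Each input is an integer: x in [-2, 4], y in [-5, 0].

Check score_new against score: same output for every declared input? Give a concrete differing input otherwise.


Run the pair on x=-2, y=-5.
score: t becomes -1; next ((((y * 7) * min(y, t)) == (t * x)) or ((0 - x) > (2 * y))) evaluates to true; next t becomes -9; next ((y * t) == (x + y)) evaluates to false; next y becomes -1; next u becomes 0; next at i=0:; next u becomes -4; next u becomes 0; next final value -9
score_new: t becomes -1; next (((y * (7 * min(y, t))) == (t * x)) and ((0 - x) > (2 * y))) evaluates to false; next ((y * t) == (x + y)) evaluates to false; next y becomes -1; next u becomes 0; next at i=0:; next u becomes -4; next u becomes 0; next final value -1
-9 and -1 differ, so these are not the same function on this domain.
verdict: not equivalent; witness: x=-2, y=-5


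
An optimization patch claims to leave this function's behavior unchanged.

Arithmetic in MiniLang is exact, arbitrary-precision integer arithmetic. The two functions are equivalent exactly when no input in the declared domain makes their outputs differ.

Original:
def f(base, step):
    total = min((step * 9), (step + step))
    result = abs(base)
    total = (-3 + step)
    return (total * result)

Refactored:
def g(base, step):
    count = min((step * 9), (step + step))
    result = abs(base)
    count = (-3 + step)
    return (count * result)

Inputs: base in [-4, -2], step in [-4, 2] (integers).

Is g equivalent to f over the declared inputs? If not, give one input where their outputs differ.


Side by side, the visible changes include: local variable names differ.
One worked example (base=-3, step=2) — f: total=4, then result=3, then total=-1, then returns -3; g: count=4, then result=3, then count=-1, then returns -3; agreement on -3.
Every one of the 21 inputs gives matching results.
verdict: equivalent


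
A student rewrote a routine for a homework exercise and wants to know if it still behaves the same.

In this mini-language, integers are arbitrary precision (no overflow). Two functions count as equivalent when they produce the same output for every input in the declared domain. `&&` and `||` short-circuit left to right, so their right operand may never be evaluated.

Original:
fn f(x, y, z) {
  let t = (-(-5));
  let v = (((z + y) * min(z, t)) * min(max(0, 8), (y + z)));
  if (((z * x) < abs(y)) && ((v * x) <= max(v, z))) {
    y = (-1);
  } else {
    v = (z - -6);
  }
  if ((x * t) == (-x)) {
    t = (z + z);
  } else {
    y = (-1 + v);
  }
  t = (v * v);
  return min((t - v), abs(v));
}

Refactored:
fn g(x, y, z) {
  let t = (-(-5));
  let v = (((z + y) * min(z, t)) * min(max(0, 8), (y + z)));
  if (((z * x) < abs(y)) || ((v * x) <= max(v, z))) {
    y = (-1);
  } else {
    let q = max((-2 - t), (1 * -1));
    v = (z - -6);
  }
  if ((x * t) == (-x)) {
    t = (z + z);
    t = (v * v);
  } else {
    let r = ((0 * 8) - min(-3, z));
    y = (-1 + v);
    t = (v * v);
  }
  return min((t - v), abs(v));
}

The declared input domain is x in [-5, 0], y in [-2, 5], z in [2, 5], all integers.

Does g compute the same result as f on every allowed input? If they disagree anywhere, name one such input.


Take x=0, y=0, z=3.
f: t becomes 5; next v becomes 27; next (((z * x) < abs(y)) && ((v * x) <= max(v, z))) evaluates to false; next v becomes 9; next ((x * t) == (-x)) evaluates to true; next t becomes 6; next t becomes 81; next final value 9
g: t becomes 5; next v becomes 27; next (((z * x) < abs(y)) || ((v * x) <= max(v, z))) evaluates to true; next y becomes -1; next ((x * t) == (-x)) evaluates to true; next t becomes 6; next t becomes 729; next final value 27
9 vs 27 — the two versions disagree here.
verdict: not equivalent; witness: x=0, y=0, z=3


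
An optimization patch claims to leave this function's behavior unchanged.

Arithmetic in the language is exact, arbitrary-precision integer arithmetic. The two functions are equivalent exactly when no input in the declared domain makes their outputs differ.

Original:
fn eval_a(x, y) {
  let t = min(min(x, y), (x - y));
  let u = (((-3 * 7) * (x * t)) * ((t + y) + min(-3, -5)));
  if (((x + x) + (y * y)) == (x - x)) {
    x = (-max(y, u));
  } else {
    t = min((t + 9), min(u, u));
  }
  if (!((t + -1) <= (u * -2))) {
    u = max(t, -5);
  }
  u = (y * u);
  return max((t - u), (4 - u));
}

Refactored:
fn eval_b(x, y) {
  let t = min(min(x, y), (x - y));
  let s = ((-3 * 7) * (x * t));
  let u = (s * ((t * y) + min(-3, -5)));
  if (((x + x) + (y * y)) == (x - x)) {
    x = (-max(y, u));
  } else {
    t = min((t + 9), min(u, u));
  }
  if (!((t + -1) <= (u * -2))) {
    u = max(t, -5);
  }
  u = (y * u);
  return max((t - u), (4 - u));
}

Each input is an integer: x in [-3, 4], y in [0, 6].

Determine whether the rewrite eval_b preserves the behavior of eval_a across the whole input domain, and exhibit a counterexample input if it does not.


The rewrite breaks on x=1, y=2, where the results are 172 and 298.
eval_a: t := -1 | u := -84 | (((x + x) + (y * y)) == (x - x)): false | t := -84 | (!((t + -1) <= (u * -2))): false | u := -168 | result 172
eval_b: t := -1 | s := 21 | u := -147 | (((x + x) + (y * y)) == (x - x)): false | t := -147 | (!((t + -1) <= (u * -2))): false | u := -294 | result 298
verdict: not equivalent; witness: x=1, y=2


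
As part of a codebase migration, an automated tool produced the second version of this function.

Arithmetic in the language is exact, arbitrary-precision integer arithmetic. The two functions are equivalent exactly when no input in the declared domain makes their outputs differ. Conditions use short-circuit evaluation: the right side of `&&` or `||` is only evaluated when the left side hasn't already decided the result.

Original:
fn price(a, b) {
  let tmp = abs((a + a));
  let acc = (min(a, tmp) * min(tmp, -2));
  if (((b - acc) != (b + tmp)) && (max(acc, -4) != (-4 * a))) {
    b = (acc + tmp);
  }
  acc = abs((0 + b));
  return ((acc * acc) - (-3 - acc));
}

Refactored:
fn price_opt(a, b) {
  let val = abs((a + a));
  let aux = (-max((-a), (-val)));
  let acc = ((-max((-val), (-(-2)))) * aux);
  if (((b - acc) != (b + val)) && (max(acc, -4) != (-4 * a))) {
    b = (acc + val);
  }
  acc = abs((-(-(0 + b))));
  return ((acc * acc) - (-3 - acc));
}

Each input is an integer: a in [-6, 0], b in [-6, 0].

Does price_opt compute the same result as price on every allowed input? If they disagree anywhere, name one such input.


Although local variable names differ, plus min/max/abs usage differs, plus statement counts differ, 49/49 inputs agree.
verdict: equivalent


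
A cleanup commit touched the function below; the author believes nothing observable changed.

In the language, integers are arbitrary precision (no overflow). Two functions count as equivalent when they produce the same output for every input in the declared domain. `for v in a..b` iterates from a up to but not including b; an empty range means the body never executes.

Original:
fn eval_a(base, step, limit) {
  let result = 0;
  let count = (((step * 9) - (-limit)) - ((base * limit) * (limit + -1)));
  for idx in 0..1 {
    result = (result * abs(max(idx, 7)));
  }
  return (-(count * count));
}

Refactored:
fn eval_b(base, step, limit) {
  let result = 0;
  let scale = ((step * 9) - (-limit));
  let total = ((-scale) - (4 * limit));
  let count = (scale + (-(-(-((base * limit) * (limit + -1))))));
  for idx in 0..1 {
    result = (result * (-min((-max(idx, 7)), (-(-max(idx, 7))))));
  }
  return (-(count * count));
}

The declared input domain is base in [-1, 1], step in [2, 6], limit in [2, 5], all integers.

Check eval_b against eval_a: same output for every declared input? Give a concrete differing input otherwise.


Comparing the listings, the differences include: constant usage differs, and arithmetic usage differs, and min/max/abs usage differs, and local variable names differ, and statement counts differ.
As a probe, take base=-1, step=4, limit=5: eval_a runs result becomes 0; next count becomes 61; next at idx=0:; next result becomes 0; next final value -3721; eval_b runs result becomes 0; next scale becomes 41; next total becomes -61; next count becomes 61; next at idx=0:; next result becomes 0; next final value -3721; both end at -3721.
Every one of the 60 inputs gives matching results.
verdict: equivalent


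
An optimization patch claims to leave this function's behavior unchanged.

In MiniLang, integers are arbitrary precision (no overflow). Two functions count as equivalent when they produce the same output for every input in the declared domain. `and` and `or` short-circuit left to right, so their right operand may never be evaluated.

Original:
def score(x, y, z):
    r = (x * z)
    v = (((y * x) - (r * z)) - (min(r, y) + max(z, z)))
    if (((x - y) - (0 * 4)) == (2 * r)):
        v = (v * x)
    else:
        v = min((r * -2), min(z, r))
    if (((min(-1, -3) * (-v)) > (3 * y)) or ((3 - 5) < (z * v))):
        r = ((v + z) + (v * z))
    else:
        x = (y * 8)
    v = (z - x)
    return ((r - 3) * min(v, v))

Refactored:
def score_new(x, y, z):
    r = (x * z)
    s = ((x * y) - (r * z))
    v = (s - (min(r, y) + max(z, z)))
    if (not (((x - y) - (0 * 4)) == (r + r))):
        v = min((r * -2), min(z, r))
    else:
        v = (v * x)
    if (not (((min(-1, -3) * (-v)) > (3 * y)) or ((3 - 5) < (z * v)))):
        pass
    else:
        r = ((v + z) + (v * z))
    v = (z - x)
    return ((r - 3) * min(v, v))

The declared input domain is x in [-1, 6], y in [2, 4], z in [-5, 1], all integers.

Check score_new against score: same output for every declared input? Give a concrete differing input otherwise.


Try x=1, y=2, z=1.
score: r := 1 | v := -1 | (((x - y) - (0 * 4)) == (2 * r)): false | v := -2 | (((min(-1, -3) * (-v)) > (3 * y)) or ((3 - 5) < (z * v))): false | x := 16 | v := -15 | result 30
score_new: r := 1 | s := 1 | v := -1 | (not (((x - y) - (0 * 4)) == (r + r))): true | v := -2 | (not (((min(-1, -3) * (-v)) > (3 * y)) or ((3 - 5) < (z * v)))): true | v := 0 | result 0
30 against 0: the behavior changed.
verdict: not equivalent; witness: x=1, y=2, z=1


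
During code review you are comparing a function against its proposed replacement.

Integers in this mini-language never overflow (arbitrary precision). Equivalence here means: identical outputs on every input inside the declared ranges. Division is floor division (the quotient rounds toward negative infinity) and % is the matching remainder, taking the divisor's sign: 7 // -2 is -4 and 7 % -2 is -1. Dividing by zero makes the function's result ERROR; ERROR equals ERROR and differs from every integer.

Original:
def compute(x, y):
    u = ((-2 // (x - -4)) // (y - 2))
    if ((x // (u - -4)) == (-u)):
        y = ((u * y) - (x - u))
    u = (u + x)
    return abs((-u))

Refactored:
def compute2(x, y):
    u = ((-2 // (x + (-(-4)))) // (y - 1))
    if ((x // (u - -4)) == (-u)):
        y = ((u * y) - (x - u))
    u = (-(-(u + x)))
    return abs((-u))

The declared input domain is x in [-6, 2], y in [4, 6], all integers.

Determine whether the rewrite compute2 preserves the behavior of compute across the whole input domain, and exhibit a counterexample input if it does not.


On input x=-5, y=4, compute returns 4 while compute2 returns 5.
verdict: not equivalent; witness: x=-5, y=4


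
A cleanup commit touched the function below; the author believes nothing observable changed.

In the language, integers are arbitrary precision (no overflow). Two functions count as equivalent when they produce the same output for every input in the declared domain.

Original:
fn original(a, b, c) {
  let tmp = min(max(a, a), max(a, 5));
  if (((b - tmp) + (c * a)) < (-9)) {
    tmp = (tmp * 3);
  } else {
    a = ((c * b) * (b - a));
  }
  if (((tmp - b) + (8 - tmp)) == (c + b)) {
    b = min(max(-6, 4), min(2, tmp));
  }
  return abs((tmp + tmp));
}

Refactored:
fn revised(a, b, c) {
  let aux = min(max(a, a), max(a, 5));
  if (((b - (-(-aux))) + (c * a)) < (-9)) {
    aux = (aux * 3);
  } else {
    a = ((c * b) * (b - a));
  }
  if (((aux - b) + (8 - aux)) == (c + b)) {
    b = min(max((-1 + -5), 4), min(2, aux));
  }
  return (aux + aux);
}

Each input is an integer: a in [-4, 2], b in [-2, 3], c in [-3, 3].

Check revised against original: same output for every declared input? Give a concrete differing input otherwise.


There is a counterexample at a=-4, b=-2, c=-3: 8 on one side, -8 on the other.
original: tmp becomes -4; next (((b - tmp) + (c * a)) < (-9)) evaluates to false; next a becomes 12; next (((tmp - b) + (8 - tmp)) == (c + b)) evaluates to false; next final value 8
revised: aux becomes -4; next (((b - (-(-aux))) + (c * a)) < (-9)) evaluates to false; next a becomes 12; next (((aux - b) + (8 - aux)) == (c + b)) evaluates to false; next final value -8
verdict: not equivalent; witness: a=-4, b=-2, c=-3


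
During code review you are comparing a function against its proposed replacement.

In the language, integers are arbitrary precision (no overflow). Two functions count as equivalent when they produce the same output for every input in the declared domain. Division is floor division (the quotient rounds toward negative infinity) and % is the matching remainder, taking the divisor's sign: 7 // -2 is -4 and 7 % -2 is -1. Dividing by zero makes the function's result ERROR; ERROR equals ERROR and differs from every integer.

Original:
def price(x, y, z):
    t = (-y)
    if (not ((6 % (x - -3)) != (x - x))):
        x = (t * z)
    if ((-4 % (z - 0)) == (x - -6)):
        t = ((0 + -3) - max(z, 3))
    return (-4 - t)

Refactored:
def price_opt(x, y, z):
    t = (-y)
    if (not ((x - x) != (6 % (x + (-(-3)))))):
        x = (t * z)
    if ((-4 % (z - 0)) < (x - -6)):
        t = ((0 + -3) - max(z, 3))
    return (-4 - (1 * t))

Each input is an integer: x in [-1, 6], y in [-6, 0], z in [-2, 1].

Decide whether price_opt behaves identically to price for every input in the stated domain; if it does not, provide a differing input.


x=-1, y=-6, z=-1 yields 2 from price but -10 from price_opt.
verdict: not equivalent; witness: x=-1, y=-6, z=-1


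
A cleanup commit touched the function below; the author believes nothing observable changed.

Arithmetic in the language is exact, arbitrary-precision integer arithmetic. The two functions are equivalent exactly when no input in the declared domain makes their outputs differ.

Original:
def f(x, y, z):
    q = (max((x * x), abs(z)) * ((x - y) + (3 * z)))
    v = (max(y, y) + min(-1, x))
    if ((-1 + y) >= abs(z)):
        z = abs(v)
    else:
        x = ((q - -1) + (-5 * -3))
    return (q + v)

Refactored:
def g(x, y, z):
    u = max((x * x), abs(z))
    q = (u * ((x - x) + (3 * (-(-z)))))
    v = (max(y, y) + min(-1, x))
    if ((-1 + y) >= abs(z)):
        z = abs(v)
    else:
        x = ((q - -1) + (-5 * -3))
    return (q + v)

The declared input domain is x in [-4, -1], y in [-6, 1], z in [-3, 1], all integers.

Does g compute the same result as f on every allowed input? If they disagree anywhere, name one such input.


At x=-4, y=-6, z=-3: f gives -122, g gives -154.
verdict: not equivalent; witness: x=-4, y=-6, z=-3
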